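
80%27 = 26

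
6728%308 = 260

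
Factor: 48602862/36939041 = 2^1*3^3*7^1*11^1*11689^1*36939041^(-1)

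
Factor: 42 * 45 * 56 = 2^4 * 3^3 * 5^1 * 7^2 = 105840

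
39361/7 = 5623 = 5623.00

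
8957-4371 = 4586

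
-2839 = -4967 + 2128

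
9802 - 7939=1863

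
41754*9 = 375786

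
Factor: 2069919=3^2*349^1*659^1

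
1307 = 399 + 908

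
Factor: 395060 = 2^2*5^1*19753^1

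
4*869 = 3476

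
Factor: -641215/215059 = -1 * 5^1 * 13^(-1) * 71^(-1) * 233^(-1) * 257^1 * 499^1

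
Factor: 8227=19^1 * 433^1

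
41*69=2829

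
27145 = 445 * 61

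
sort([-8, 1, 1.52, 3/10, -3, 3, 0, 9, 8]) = [-8, -3, 0, 3/10, 1, 1.52, 3, 8, 9]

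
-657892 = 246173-904065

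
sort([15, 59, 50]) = [15, 50, 59]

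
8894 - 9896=-1002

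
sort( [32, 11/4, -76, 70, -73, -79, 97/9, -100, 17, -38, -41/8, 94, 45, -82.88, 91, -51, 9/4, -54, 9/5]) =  [-100, -82.88, -79, -76, -73, -54, -51, -38, -41/8, 9/5, 9/4, 11/4, 97/9, 17, 32, 45, 70, 91, 94]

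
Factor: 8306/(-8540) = -1 * 2^(-1) * 5^(-1) * 7^(-1) * 61^(-1) * 4153^1 = -4153/4270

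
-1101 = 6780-7881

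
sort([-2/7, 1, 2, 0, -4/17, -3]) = [-3, -2/7, -4/17, 0, 1, 2]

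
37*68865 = 2548005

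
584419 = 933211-348792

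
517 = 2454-1937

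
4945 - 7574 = -2629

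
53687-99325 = -45638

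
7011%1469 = 1135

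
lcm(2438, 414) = 21942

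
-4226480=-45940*92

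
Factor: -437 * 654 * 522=-1 * 2^2 * 3^3 * 19^1 * 23^1 * 29^1 * 109^1=-149186556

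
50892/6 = 8482 = 8482.00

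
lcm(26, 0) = 0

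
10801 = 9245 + 1556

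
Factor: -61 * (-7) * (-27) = -1 * 3^3 * 7^1 * 61^1 = -11529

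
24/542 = 12/271 ≈ 0.0443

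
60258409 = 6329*9521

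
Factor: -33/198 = -1*2^(-1)*3^(-1) = -1/6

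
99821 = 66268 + 33553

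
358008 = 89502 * 4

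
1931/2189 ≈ 0.882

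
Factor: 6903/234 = 2^(-1) * 59^1 = 59/2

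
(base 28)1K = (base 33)1F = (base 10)48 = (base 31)1H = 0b110000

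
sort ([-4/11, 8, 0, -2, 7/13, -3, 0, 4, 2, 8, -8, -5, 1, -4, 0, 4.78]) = [-8, -5, -4, -3, -2, -4/11, 0, 0, 0, 7/13, 1, 2, 4, 4.78, 8, 8]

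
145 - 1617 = -1472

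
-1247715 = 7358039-8605754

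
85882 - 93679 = -7797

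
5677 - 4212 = 1465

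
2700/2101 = 1 + 599/2101 ≈ 1.29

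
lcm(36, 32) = 288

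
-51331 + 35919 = -15412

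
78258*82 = 6417156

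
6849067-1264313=5584754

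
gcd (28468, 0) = 28468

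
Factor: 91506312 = 2^3*3^2*367^1*3463^1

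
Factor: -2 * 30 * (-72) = 2^5 * 3^3 * 5^1 = 4320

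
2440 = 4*610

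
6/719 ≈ 0.00834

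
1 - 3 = -2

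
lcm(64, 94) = 3008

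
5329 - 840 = 4489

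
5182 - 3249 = 1933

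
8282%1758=1250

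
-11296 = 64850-76146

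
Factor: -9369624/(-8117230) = 2^2*3^1*5^(-1)*109^(-1)*677^(-1)*35491^1 = 425892/368965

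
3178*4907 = 15594446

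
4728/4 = 1182 = 1182.00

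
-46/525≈-0.0876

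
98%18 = 8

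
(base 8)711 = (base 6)2041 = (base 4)13021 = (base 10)457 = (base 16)1c9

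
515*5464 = 2813960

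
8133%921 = 765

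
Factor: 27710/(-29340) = -1 * 2^(-1) * 3^(-2) * 17^1 = -17/18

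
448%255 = 193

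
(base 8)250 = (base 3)20020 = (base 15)b3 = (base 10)168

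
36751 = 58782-22031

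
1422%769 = 653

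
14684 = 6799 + 7885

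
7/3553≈0.00197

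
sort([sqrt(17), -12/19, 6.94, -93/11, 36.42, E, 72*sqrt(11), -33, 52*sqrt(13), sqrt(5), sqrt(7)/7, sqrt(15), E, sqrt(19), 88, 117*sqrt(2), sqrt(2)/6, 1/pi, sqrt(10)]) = [-33, -93/11, -12/19, sqrt(2)/6, 1/pi, sqrt(7)/7, sqrt(5), E, E, sqrt(10), sqrt(15), sqrt(17), sqrt(19), 6.94, 36.42, 88, 117*sqrt(2), 52*sqrt(13), 72*sqrt(11)]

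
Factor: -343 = -1*7^3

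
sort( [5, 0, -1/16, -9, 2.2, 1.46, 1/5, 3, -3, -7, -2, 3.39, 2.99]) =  [-9, -7, -3, -2, -1/16, 0, 1/5, 1.46, 2.2, 2.99, 3, 3.39, 5]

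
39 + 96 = 135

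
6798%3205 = 388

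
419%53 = 48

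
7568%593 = 452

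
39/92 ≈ 0.424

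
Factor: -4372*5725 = -1*2^2*5^2*229^1*1093^1 = -25029700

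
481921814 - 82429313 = 399492501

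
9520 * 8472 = 80653440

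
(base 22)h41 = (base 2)10000001111101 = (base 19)140e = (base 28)ah1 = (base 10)8317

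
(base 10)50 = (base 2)110010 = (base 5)200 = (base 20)2a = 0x32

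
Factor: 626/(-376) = -1*2^(-2)*47^(-1)*313^1 = -313/188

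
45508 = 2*22754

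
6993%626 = 107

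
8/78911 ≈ 0.000101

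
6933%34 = 31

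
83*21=1743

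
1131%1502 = 1131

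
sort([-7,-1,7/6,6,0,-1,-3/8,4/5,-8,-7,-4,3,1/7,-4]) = [-8,-7,-7,-4,-4,-1,-1,-3/8,0,1/7,4/5,7/6,3,6]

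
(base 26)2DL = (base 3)2100101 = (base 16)6AF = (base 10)1711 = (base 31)1O6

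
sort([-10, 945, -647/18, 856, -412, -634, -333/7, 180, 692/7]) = [-634, -412, -333/7, -647/18, -10, 692/7, 180, 856, 945]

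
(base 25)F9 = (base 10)384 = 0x180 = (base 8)600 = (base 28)DK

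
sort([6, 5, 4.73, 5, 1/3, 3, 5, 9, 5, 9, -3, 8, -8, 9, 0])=[-8, -3, 0, 1/3, 3, 4.73, 5, 5, 5, 5, 6, 8, 9, 9, 9]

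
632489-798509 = -166020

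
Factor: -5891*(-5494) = 2^1*41^1*43^1*67^1*137^1 = 32365154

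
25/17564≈0.00142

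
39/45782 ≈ 0.000852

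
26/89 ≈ 0.292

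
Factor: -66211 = -1 * 73^1 * 907^1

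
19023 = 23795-4772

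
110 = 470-360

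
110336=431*256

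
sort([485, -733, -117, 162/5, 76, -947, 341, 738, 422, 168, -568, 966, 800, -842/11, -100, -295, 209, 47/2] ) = [-947, -733, -568, -295, -117, -100, -842/11, 47/2, 162/5, 76, 168, 209, 341, 422, 485, 738, 800, 966] 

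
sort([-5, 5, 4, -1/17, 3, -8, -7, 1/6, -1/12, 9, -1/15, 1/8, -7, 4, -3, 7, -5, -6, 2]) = [-8, -7, -7, -6, -5, -5, -3, -1/12, -1/15, -1/17, 1/8, 1/6, 2, 3, 4, 4, 5, 7, 9]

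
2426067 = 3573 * 679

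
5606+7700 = 13306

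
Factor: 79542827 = 7^2 * 13^1 * 193^1 * 647^1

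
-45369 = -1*45369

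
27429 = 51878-24449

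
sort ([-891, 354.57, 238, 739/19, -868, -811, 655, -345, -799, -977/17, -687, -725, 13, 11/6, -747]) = [-891, -868, -811, -799, -747, -725, -687, -345, -977/17, 11/6, 13, 739/19, 238, 354.57, 655]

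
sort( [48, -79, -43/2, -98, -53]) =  [-98, -79, -53, -43/2, 48]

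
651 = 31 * 21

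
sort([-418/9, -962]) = [-962, -418/9]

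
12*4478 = 53736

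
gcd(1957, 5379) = 1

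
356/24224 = 89/6056 ≈ 0.0147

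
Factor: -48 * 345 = -1 * 2^4 * 3^2 * 5^1 * 23^1 = -16560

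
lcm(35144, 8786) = 35144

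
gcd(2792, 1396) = 1396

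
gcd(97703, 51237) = 1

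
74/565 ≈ 0.131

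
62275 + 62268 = 124543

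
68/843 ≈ 0.0807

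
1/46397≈0.0000216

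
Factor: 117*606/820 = 2^(-1)*3^3*5^(-1)*13^1*41^(-1)*101^1 = 35451/410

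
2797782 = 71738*39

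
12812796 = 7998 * 1602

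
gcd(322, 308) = 14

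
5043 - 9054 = -4011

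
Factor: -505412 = -1*2^2*29^1*4357^1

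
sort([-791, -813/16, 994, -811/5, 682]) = [-791, -811/5, -813/16, 682, 994]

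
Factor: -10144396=-1 * 2^2 * 2536099^1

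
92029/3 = 30676 + 1/3 ≈ 30676.33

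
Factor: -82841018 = -1*2^1*13^1*167^1*19079^1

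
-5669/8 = -708 - 5/8≈-708.63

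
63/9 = 7 = 7.00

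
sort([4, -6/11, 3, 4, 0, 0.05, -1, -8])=[-8, -1, -6/11, 0, 0.05, 3, 4, 4]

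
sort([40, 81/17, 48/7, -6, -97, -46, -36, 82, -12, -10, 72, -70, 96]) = [-97, -70, -46, -36, -12, -10, -6, 81/17, 48/7, 40, 72, 82, 96]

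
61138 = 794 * 77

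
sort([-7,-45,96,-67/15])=[-45,-7,-67/15,96]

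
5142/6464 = 2571/3232 ≈ 0.795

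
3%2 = 1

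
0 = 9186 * 0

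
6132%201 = 102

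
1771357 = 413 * 4289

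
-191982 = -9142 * 21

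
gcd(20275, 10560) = 5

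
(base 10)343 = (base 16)157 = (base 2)101010111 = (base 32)an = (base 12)247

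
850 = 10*85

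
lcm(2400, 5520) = 55200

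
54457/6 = 9076 + 1/6 ≈ 9076.17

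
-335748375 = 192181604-527929979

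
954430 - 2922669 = -1968239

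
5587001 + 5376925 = 10963926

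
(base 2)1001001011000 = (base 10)4696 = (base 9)6387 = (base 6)33424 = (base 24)83g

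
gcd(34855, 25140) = 5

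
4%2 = 0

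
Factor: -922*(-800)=2^6*5^2*461^1=737600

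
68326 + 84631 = 152957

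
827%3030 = 827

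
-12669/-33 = 383 + 10/11 ≈ 383.91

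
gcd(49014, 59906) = 5446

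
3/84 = 1/28 ≈ 0.0357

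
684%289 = 106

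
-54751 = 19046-73797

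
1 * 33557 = 33557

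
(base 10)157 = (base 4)2131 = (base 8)235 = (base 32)4t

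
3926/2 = 1963 = 1963.00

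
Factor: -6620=-1 * 2^2 * 5^1 * 331^1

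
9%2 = 1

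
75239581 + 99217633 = 174457214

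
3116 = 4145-1029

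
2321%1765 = 556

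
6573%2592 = 1389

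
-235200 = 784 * (-300)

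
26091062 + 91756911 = 117847973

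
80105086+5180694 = 85285780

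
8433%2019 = 357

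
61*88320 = 5387520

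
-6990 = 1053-8043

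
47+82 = 129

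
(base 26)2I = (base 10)70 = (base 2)1000110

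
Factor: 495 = 3^2 * 5^1 * 11^1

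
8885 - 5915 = 2970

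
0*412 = 0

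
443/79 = 5 + 48/79 ≈ 5.61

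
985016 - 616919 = 368097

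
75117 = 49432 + 25685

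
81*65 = 5265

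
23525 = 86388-62863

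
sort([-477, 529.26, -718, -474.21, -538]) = [-718, -538, -477, -474.21, 529.26]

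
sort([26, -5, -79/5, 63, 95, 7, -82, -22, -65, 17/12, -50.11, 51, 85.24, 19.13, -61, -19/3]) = [-82, -65, -61, -50.11, -22, -79/5, -19/3, -5, 17/12, 7, 19.13, 26, 51, 63, 85.24, 95]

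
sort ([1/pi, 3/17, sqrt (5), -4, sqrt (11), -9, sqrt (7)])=[-9, -4, 3/17, 1/pi, sqrt (5), sqrt (7), sqrt (11)]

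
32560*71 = 2311760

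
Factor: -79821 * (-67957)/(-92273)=-1 * 3^2 * 7^2 * 53^(-1) * 181^1 * 1741^(-1) * 67957^1=-5424395697/92273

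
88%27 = 7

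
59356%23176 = 13004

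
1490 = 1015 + 475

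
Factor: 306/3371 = 2^1*3^2*17^1*3371^(-1)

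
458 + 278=736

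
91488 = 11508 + 79980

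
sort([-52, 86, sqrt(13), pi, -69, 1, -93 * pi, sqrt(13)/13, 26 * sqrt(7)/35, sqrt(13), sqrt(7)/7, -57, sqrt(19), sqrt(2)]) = [-93 * pi, -69, -57, -52, sqrt(13)/13, sqrt(7)/7, 1, sqrt(2), 26 * sqrt(7)/35, pi, sqrt(13), sqrt(13), sqrt(19), 86]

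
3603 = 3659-56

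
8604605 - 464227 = 8140378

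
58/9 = 6 + 4/9 ≈ 6.44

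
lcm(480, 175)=16800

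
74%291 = 74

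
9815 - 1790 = 8025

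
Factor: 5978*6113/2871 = 2^1*3^(-2)*7^2*11^(-1)*29^(-1)*61^1*6113^1 = 36543514/2871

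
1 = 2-1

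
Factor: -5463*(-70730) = 2^1*3^2*5^1*11^1*607^1*643^1 = 386397990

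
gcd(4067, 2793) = 49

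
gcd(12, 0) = 12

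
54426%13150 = 1826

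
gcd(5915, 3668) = 7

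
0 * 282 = 0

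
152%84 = 68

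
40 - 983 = -943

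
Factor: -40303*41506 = -1*2^1*41^1*983^1*20753^1 = -1672816318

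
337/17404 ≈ 0.0194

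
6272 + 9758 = 16030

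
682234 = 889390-207156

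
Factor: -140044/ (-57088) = 2^ (-6)*157^1 = 157/64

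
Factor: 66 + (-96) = -1 * 2^1 * 3^1 * 5^1 = -30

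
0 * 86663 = 0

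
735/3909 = 245/1303≈0.188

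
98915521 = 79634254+19281267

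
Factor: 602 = 2^1*7^1*43^1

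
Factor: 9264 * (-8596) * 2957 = -1 * 2^6 * 3^1 * 7^1 * 193^1 * 307^1 * 2957^1 = -235475798208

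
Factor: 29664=2^5 * 3^2 * 103^1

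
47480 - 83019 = -35539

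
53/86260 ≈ 0.000614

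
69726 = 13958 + 55768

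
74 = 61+13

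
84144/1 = 84144 = 84144.00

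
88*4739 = 417032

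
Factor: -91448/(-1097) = 2^3 * 7^1 * 23^1 * 71^1 * 1097^(-1)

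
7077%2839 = 1399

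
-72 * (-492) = 35424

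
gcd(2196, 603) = 9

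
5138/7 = 734 = 734.00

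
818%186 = 74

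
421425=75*5619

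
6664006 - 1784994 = 4879012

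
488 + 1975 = 2463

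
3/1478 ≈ 0.00203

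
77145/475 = 162+39/95 ≈ 162.41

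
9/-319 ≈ -0.0282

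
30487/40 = 762+7/40 ≈ 762.18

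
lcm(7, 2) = 14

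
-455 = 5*(-91) 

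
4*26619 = 106476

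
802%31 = 27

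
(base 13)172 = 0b100000110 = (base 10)262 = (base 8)406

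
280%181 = 99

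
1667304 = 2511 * 664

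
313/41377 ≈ 0.00756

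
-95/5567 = -5/293 ≈ -0.0171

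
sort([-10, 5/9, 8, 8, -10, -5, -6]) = [-10, -10, -6, -5, 5/9, 8, 8]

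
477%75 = 27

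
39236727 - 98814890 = -59578163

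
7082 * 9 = 63738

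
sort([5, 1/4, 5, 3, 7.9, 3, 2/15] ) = [2/15, 1/4, 3, 3, 5, 5, 7.9] 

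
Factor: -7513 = -1 * 11^1 * 683^1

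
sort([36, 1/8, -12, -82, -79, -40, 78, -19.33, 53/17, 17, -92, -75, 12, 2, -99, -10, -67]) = [-99, -92, -82, -79, -75, -67, -40, -19.33, -12, -10, 1/8, 2, 53/17, 12, 17, 36, 78]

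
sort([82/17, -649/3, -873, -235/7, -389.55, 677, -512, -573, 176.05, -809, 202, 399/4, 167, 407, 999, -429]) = [-873, -809, -573, -512, -429, -389.55, -649/3, -235/7, 82/17, 399/4, 167, 176.05, 202, 407, 677, 999]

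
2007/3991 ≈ 0.503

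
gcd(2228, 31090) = 2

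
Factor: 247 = 13^1 * 19^1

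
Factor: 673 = 673^1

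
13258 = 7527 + 5731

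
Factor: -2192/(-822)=2^3 * 3^(-1)=8/3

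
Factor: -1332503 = -1 * 1332503^1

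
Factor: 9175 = 5^2*367^1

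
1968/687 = 2 + 198/229 ≈ 2.86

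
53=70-17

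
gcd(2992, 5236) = 748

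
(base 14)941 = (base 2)11100011101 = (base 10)1821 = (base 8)3435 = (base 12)1079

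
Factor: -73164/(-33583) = 2^2*3^1*7^1*11^(-1)*13^1*43^(-1)*67^1*71^(-1)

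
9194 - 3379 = 5815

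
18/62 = 9/31 ≈ 0.290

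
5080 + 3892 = 8972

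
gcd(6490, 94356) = 2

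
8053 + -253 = 7800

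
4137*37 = 153069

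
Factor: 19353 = 3^1 * 6451^1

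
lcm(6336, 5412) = 259776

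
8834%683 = 638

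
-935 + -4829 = -5764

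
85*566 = 48110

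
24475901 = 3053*8017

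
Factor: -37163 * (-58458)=2^1 * 3^1 * 7^1 * 5309^1 * 9743^1=2172474654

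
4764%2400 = 2364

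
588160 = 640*919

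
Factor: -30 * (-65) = 2^1 * 3^1 * 5^2 * 13^1 = 1950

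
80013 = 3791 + 76222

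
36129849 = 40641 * 889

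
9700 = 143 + 9557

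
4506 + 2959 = 7465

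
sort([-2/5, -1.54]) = [-1.54, -2/5]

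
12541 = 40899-28358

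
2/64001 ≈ 0.0000312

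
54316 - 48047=6269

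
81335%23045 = 12200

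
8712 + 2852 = 11564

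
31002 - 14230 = 16772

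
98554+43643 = 142197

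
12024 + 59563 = 71587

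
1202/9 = 133 + 5/9 ≈ 133.56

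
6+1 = 7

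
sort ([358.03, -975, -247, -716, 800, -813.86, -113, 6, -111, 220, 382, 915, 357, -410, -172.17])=[-975, -813.86, -716, -410, -247, -172.17, -113, -111, 6, 220, 357, 358.03, 382, 800, 915]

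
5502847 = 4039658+1463189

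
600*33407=20044200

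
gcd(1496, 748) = 748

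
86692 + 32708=119400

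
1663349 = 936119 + 727230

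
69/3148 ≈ 0.0219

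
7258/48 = 151 + 5/24 ≈ 151.21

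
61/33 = 1 + 28/33 ≈ 1.85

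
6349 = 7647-1298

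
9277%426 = 331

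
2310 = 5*462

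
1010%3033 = 1010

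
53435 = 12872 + 40563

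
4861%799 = 67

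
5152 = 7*736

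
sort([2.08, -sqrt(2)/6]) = [-sqrt(2)/6, 2.08]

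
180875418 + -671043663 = -490168245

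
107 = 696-589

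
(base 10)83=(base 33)2h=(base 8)123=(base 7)146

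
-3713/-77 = 48 + 17/77 ≈ 48.22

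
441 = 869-428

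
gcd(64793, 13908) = 1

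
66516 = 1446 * 46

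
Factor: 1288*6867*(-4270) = -1*2^4*3^2*5^1*7^3*23^1*61^1*109^1 = -37766851920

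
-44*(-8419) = 370436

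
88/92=22/23 ≈ 0.957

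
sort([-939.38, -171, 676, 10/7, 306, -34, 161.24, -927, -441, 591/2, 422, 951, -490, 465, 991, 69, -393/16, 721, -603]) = [-939.38, -927, -603, -490, -441, -171, -34, -393/16, 10/7, 69, 161.24, 591/2, 306, 422, 465, 676, 721, 951, 991]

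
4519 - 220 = 4299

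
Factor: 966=2^1 * 3^1 * 7^1 * 23^1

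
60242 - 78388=-18146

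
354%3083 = 354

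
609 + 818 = 1427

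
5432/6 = 905 + 1/3 ≈ 905.33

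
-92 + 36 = -56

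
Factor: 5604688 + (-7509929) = -1*13^1*17^1*37^1*233^1 = -1905241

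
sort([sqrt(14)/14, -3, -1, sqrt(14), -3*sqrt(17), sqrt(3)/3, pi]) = [-3*sqrt(17), -3, -1, sqrt(14)/14, sqrt(3)/3, pi, sqrt(14)]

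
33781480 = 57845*584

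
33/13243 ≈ 0.00249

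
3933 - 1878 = 2055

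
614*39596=24311944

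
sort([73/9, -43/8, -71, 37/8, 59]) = [-71, -43/8, 37/8, 73/9, 59]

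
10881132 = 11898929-1017797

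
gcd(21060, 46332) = 4212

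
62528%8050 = 6178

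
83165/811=102 + 443/811 ≈ 102.55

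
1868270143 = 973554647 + 894715496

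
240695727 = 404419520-163723793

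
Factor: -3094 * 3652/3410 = -1 * 2^2 * 5^(-1) * 7^1 * 13^1 * 17^1 * 31^(-1) * 83^1 = -513604/155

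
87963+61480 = 149443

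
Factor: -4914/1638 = -1*3^1 = -3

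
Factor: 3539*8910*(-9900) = -1*2^3*3^6*5^3*11^2*3539^1 = -312171651000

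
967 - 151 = 816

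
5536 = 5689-153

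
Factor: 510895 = 5^1 * 7^1 * 11^1 * 1327^1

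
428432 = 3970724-3542292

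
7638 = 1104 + 6534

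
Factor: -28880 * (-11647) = 2^4 * 5^1 * 19^3 * 613^1 = 336365360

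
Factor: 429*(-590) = -1*2^1*3^1*5^1*11^1*13^1*59^1 = -253110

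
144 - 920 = -776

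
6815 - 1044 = 5771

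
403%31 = 0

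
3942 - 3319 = 623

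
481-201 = 280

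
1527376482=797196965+730179517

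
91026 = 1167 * 78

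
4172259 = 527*7917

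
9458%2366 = 2360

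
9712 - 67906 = -58194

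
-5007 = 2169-7176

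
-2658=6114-8772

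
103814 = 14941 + 88873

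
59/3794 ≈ 0.0156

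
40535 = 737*55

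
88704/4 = 22176 = 22176.00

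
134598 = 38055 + 96543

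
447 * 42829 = 19144563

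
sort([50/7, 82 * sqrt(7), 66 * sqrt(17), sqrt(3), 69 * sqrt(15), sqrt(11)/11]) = [sqrt(11)/11, sqrt(3), 50/7, 82 * sqrt(7), 69 * sqrt(15), 66 * sqrt(17)]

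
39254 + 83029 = 122283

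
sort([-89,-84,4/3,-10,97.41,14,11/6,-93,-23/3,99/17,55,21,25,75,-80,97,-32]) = [-93,-89,-84,-80,-32,-10,-23/3,4/3,11/6,99/17,14,21,25,55,75,97,97.41]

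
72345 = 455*159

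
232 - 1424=-1192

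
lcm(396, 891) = 3564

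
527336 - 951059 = -423723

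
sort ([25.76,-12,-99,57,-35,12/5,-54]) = [-99,-54,-35,-12,12/5,25.76,57]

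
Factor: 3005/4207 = 5^1 * 7^(-1) = 5/7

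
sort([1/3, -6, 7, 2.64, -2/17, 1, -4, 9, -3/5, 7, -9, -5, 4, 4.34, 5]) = [-9, -6, -5, -4, -3/5, -2/17, 1/3, 1, 2.64, 4, 4.34, 5, 7, 7, 9]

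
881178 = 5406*163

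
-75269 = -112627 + 37358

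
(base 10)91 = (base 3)10101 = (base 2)1011011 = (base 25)3g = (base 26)3d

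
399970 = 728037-328067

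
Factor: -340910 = -1 * 2^1 * 5^1 * 73^1 * 467^1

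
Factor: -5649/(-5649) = 1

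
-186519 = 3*(-62173)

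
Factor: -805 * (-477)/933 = 3^1 * 5^1 * 7^1 * 23^1 * 53^1 * 311^(-1) = 127995/311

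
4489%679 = 415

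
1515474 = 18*84193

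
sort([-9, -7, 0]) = [-9, -7, 0]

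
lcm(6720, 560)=6720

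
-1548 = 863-2411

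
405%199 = 7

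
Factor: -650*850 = -1*2^2*5^4*13^1*17^1 = -552500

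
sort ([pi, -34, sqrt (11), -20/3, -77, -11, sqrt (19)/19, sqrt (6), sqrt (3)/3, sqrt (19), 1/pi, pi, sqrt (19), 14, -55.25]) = [-77, -55.25, -34, -11, -20/3, sqrt (19)/19, 1/pi, sqrt (3)/3, sqrt (6), pi, pi, sqrt (11), sqrt (19), sqrt (19), 14]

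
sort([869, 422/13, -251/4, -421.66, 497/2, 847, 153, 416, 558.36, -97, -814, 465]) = [-814, -421.66, -97, -251/4, 422/13, 153, 497/2, 416, 465, 558.36, 847, 869]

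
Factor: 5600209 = 37^1*151357^1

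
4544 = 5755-1211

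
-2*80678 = -161356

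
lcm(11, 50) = 550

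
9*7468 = 67212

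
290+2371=2661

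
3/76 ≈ 0.0395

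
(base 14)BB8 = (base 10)2318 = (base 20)5FI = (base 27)34N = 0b100100001110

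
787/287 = 2 + 213/287 ≈ 2.74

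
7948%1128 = 52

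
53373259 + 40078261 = 93451520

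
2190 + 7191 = 9381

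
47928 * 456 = 21855168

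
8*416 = 3328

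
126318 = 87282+39036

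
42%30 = 12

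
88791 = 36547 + 52244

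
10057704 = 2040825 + 8016879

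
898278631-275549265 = 622729366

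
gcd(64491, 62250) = 249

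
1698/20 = 84 + 9/10 = 84.90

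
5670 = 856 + 4814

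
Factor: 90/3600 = 2^(-3) * 5^(-1) = 1/40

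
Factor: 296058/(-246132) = -1*2^(-1)*3^(-2)*7^2*19^1*43^(-1) = -931/774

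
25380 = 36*705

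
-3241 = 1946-5187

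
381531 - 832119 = -450588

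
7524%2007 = 1503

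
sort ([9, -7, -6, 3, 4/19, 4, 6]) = [-7, -6, 4/19, 3, 4, 6, 9]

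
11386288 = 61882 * 184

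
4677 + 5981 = 10658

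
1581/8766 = 527/2922 ≈ 0.180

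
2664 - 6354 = -3690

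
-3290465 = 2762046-6052511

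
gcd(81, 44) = 1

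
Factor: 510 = 2^1 * 3^1 * 5^1 * 17^1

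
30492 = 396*77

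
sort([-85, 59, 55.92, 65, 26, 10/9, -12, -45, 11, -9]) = [-85, -45, -12, -9, 10/9, 11, 26, 55.92, 59, 65]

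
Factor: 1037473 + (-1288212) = -1*250739^1 = -250739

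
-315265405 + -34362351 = -349627756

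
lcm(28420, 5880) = 170520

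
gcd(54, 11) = 1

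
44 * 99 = 4356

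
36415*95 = 3459425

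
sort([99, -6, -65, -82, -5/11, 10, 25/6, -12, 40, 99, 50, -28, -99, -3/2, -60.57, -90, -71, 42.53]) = [-99, -90, -82, -71, -65, -60.57, -28, -12, -6, -3/2, -5/11, 25/6, 10, 40, 42.53, 50, 99, 99]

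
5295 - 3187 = 2108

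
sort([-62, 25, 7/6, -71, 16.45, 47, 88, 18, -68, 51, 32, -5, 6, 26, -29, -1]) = [-71, -68, -62, -29, -5, -1, 7/6, 6, 16.45, 18, 25, 26, 32, 47, 51, 88]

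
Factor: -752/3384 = -1*2^1*3^(-2) = -2/9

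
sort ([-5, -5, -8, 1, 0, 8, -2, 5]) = [-8, -5, -5, -2, 0, 1, 5, 8]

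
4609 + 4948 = 9557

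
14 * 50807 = 711298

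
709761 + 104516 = 814277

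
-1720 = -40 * 43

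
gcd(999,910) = 1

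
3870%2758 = 1112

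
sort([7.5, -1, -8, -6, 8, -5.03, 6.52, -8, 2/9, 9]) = [-8, -8, -6, -5.03, -1, 2/9, 6.52, 7.5, 8, 9]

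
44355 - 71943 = -27588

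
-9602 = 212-9814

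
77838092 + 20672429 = 98510521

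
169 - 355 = -186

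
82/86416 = 41/43208≈0.000949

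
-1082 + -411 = -1493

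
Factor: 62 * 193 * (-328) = -1 * 2^4 * 31^1 * 41^1 * 193^1 = -3924848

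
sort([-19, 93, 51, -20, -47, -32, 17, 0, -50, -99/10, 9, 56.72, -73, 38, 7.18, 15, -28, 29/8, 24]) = [-73, -50, -47, -32, -28, -20, -19, -99/10, 0, 29/8, 7.18, 9, 15, 17, 24, 38, 51, 56.72, 93]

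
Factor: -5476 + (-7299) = -1*5^2*7^1*73^1 = -12775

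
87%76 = 11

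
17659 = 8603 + 9056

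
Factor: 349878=2^1*3^1*58313^1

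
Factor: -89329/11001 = -1*3^(-1)*19^(-1)*193^(-1)*89329^1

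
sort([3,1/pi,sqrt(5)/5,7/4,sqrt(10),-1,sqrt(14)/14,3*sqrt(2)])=[-1,sqrt(14)/14,1/pi,sqrt(5)/5,7/4,3,sqrt(10),3*sqrt(2)]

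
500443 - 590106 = -89663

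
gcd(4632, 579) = 579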